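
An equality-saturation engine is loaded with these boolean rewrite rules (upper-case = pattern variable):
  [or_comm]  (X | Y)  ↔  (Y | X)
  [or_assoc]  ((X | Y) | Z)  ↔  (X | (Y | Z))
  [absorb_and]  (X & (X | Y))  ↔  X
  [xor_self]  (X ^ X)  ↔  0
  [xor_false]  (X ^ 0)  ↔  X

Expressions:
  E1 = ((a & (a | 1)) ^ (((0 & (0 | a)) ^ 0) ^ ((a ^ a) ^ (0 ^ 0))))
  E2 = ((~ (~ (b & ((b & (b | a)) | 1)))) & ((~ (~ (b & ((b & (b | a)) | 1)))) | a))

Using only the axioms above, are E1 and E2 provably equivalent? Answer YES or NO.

The axioms are sound identities: if E1 ↔* E2 then E1 and E2 evaluate identically under any assignment.
Under a=0, b=1: E1 evaluates to 0, E2 to 1. Distinct ⇒ no rewrite sequence connects them.

NO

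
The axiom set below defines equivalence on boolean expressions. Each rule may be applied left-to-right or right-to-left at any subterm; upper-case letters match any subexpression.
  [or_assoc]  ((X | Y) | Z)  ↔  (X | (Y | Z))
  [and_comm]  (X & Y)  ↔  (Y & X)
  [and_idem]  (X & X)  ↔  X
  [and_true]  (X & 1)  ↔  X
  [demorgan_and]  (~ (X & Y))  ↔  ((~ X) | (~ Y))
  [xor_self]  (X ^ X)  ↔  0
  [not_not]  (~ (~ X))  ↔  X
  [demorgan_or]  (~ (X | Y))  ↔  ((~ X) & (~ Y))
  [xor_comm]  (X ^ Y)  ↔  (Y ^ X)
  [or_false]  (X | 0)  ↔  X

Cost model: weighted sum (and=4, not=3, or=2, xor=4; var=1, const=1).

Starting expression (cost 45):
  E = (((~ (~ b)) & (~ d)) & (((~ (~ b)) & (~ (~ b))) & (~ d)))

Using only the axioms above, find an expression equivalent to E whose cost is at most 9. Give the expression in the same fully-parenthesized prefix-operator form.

step 1: and_idem (→) rewrites ((~ (~ b)) & (~ (~ b))) into (~ (~ b)), now (((~ (~ b)) & (~ d)) & ((~ (~ b)) & (~ d)))
step 2: and_idem (→) rewrites (((~ (~ b)) & (~ d)) & ((~ (~ b)) & (~ d))) into ((~ (~ b)) & (~ d))
step 3: not_not (→) rewrites (~ (~ b)) into b, reaching cost 9 (bound 9)

(b & (~ d))   [cost 9]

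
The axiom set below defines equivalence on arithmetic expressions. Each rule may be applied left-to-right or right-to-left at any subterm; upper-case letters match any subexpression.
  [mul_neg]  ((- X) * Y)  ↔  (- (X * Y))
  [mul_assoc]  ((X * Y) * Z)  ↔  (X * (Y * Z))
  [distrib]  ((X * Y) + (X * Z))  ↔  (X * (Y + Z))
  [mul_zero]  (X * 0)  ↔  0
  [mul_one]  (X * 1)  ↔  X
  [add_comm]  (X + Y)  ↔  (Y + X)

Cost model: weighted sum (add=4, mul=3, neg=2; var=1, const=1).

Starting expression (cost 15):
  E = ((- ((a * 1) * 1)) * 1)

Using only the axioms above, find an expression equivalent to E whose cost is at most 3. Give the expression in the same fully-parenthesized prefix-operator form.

(1) ((- ((a * 1) * 1)) * 1)  =[mul_one →]=  (- ((a * 1) * 1))
(2) ((a * 1) * 1)  =[mul_one →]=  (a * 1)    ⊢ (- (a * 1))
(3) (a * 1)  =[mul_one →]=  a    ⊢ cost 3, within 3

(- a)   [cost 3]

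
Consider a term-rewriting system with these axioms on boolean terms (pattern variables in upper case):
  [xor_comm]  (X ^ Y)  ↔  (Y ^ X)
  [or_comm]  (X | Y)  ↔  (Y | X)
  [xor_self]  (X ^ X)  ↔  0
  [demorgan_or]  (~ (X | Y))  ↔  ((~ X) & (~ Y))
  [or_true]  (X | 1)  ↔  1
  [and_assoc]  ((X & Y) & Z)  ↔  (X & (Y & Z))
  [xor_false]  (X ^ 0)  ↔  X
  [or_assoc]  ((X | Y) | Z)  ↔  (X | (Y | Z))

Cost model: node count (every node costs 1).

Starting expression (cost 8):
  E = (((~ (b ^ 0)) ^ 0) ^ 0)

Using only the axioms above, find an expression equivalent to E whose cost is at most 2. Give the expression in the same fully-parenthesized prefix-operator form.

(~ b)   [cost 2]

(1) (b ^ 0)  =[xor_false →]=  b    ⊢ (((~ b) ^ 0) ^ 0)
(2) (((~ b) ^ 0) ^ 0)  =[xor_false →]=  ((~ b) ^ 0)
(3) ((~ b) ^ 0)  =[xor_false →]=  (~ b)    ⊢ cost 2, within 2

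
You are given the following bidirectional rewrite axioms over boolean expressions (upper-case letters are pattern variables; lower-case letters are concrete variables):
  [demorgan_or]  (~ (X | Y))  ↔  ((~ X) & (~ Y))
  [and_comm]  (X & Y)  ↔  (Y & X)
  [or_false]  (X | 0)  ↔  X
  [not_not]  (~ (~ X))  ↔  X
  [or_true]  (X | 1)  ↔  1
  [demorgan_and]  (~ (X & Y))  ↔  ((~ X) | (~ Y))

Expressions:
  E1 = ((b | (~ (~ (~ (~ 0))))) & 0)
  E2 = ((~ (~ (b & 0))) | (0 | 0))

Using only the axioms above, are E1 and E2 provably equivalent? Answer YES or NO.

step 1: not_not (→) rewrites (~ (~ (~ (~ 0)))) into (~ (~ 0)), now ((b | (~ (~ 0))) & 0)
step 2: not_not (→) rewrites (~ (~ 0)) into 0, now ((b | 0) & 0)
step 3: or_false (→) rewrites (b | 0) into b, now (b & 0)
step 4: or_false (←) rewrites (b & 0) into ((b & 0) | 0)
step 5: or_false (←) rewrites 0 into (0 | 0), now ((b & 0) | (0 | 0))
step 6: not_not (←) rewrites (b & 0) into (~ (~ (b & 0))), which is E2

YES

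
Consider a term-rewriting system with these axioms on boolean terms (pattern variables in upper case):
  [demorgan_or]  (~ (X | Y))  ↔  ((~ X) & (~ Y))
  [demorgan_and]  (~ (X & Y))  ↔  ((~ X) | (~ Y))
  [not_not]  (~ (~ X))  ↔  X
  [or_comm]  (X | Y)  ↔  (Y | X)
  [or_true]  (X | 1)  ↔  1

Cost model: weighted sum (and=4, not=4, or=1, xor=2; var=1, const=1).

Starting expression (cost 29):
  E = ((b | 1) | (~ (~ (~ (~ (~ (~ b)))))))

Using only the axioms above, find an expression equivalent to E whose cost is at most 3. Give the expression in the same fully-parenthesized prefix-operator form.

1. [not_not →] (~ (~ (~ (~ b))))  →  (~ (~ b));  E = ((b | 1) | (~ (~ (~ (~ b)))))
2. [or_true →] (b | 1)  →  1;  E = (1 | (~ (~ (~ (~ b)))))
3. [not_not →] (~ (~ b))  →  b;  E = (1 | (~ (~ b)))
4. [not_not →] (~ (~ b))  →  b;  cost 3 ≤ 3, done

(1 | b)   [cost 3]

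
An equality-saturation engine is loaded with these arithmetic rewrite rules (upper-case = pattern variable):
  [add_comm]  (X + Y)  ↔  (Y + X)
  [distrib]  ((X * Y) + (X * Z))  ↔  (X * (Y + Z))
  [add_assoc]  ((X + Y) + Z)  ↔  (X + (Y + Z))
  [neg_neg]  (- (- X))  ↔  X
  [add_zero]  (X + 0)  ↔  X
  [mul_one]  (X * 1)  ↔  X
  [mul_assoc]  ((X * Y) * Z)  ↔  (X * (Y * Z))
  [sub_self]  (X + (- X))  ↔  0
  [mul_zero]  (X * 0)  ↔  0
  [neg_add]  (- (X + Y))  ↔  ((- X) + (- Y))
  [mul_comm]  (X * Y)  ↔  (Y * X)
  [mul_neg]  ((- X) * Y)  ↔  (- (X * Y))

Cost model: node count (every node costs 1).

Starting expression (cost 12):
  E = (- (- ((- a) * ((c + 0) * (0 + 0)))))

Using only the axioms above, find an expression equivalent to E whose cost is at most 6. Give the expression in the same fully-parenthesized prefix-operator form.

step 1: neg_neg (→) rewrites (- (- ((- a) * ((c + 0) * (0 + 0))))) into ((- a) * ((c + 0) * (0 + 0)))
step 2: add_zero (→) rewrites (0 + 0) into 0, now ((- a) * ((c + 0) * 0))
step 3: mul_comm (→) rewrites ((c + 0) * 0) into (0 * (c + 0)), now ((- a) * (0 * (c + 0)))
step 4: add_zero (→) rewrites (c + 0) into c, reaching cost 6 (bound 6)

((- a) * (0 * c))   [cost 6]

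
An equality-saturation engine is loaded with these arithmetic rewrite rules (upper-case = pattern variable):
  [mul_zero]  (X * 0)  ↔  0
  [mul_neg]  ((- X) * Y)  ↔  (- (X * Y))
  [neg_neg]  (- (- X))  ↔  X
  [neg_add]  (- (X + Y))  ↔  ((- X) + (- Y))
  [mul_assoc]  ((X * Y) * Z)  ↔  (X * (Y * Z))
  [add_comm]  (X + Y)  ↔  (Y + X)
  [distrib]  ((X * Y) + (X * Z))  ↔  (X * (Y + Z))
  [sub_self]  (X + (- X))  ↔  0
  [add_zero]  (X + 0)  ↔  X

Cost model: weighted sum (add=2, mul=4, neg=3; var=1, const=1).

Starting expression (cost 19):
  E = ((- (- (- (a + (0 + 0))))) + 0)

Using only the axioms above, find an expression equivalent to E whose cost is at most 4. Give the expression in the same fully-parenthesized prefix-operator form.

(- a)   [cost 4]

step 1: add_zero (→) rewrites ((- (- (- (a + (0 + 0))))) + 0) into (- (- (- (a + (0 + 0)))))
step 2: add_zero (→) rewrites (0 + 0) into 0, now (- (- (- (a + 0))))
step 3: neg_neg (→) rewrites (- (- (- (a + 0)))) into (- (a + 0))
step 4: add_zero (→) rewrites (a + 0) into a, reaching cost 4 (bound 4)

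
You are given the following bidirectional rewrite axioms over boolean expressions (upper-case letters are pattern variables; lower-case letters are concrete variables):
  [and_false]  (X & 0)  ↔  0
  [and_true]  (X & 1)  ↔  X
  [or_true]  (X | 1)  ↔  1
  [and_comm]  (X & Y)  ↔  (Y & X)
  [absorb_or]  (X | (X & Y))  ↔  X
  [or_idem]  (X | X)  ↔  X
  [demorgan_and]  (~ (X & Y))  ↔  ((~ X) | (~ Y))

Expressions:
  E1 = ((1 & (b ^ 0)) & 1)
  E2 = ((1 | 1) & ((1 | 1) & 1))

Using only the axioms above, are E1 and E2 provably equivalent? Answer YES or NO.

NO

All listed rules preserve value, hence provable equivalence implies equal values everywhere; look for a separating assignment.
b=0 gives E1 ↦ 0, E2 ↦ 1; values differ ⇒ not provably equivalent.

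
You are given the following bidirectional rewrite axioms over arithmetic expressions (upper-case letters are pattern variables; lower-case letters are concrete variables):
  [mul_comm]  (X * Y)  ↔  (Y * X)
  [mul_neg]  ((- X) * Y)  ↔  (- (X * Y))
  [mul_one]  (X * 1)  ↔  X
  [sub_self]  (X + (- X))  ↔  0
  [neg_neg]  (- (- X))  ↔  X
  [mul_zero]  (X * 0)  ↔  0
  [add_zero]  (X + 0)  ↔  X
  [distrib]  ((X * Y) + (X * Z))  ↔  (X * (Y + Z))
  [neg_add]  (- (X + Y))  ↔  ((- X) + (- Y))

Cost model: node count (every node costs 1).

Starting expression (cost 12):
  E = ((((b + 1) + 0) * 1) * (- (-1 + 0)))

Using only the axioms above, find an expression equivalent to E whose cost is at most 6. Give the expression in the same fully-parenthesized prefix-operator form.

step 1: mul_one (→) rewrites (((b + 1) + 0) * 1) into ((b + 1) + 0), now (((b + 1) + 0) * (- (-1 + 0)))
step 2: add_zero (→) rewrites ((b + 1) + 0) into (b + 1), now ((b + 1) * (- (-1 + 0)))
step 3: add_zero (→) rewrites (-1 + 0) into -1, reaching cost 6 (bound 6)

((b + 1) * (- -1))   [cost 6]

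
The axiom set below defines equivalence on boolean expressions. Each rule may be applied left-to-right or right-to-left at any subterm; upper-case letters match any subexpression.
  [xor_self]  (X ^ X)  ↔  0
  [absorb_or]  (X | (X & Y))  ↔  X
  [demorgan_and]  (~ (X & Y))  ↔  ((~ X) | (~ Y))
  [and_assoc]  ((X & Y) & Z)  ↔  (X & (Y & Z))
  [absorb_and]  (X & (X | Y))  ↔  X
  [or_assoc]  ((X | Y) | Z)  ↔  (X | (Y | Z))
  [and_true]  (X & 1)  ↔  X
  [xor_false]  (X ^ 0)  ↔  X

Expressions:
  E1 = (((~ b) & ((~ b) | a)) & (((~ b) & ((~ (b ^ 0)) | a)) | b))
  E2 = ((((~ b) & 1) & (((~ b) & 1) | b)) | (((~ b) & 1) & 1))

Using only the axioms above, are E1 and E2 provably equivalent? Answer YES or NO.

YES

(1) (b ^ 0)  =[xor_false →]=  b    ⊢ (((~ b) & ((~ b) | a)) & (((~ b) & ((~ b) | a)) | b))
(2) (((~ b) & ((~ b) | a)) & (((~ b) & ((~ b) | a)) | b))  =[absorb_and →]=  ((~ b) & ((~ b) | a))
(3) ((~ b) & ((~ b) | a))  =[absorb_and →]=  (~ b)
(4) (~ b)  =[and_true ←]=  ((~ b) & 1)
(5) ((~ b) & 1)  =[absorb_or ←]=  (((~ b) & 1) | (((~ b) & 1) & 1))
(6) ((~ b) & 1)  =[absorb_and ←]=  (((~ b) & 1) & (((~ b) & 1) | b))    ⊢ E2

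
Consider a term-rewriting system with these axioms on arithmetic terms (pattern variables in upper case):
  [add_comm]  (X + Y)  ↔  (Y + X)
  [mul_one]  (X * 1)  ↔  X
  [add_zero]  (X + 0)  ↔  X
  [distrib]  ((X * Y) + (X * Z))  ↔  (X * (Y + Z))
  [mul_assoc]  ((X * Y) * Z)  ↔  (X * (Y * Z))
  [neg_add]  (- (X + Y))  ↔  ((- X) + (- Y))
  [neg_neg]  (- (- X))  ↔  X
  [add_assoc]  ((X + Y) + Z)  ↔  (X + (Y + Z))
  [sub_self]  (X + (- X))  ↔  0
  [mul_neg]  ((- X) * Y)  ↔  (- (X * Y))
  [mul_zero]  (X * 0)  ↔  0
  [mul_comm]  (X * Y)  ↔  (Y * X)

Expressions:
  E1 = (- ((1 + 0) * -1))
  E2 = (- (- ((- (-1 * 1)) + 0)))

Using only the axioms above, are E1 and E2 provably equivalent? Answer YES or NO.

1. [add_zero →] (1 + 0)  →  1;  E1 = (- (1 * -1))
2. [mul_comm →] (1 * -1)  →  (-1 * 1);  E1 = (- (-1 * 1))
3. [mul_one →] (-1 * 1)  →  -1;  E1 = (- -1)
4. [add_zero ←] (- -1)  →  ((- -1) + 0)
5. [neg_neg ←] ((- -1) + 0)  →  (- (- ((- -1) + 0)))
6. [mul_one ←] -1  →  (-1 * 1);  this is E2

YES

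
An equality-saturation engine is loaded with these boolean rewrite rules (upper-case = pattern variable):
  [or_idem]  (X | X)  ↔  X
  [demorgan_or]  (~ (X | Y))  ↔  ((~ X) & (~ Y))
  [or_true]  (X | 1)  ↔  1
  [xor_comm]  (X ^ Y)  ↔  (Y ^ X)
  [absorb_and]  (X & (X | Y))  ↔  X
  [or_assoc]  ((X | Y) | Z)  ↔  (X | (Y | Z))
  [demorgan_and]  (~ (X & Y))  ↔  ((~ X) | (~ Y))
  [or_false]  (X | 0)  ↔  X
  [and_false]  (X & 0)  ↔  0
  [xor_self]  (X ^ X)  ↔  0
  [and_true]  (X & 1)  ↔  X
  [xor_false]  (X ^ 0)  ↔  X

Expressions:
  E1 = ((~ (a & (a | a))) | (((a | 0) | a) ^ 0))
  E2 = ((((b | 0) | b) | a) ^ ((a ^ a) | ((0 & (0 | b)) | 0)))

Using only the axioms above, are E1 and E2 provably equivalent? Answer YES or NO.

All listed rules preserve value, hence provable equivalence implies equal values everywhere; look for a separating assignment.
a=0, b=0 gives E1 ↦ 1, E2 ↦ 0; values differ ⇒ not provably equivalent.

NO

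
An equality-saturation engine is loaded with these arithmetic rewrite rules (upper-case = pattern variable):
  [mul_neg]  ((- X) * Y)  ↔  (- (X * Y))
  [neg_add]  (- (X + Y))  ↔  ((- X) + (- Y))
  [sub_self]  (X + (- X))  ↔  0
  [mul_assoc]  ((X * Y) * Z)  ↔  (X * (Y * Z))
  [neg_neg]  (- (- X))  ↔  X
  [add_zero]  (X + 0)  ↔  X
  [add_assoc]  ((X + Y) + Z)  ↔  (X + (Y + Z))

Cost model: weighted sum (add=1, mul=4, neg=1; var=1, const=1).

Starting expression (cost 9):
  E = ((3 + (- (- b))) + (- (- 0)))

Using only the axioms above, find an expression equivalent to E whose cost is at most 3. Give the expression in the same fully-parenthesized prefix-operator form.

1. [neg_neg →] (- (- b))  →  b;  E = ((3 + b) + (- (- 0)))
2. [neg_neg →] (- (- 0))  →  0;  E = ((3 + b) + 0)
3. [add_zero →] ((3 + b) + 0)  →  (3 + b);  cost 3 ≤ 3, done

(3 + b)   [cost 3]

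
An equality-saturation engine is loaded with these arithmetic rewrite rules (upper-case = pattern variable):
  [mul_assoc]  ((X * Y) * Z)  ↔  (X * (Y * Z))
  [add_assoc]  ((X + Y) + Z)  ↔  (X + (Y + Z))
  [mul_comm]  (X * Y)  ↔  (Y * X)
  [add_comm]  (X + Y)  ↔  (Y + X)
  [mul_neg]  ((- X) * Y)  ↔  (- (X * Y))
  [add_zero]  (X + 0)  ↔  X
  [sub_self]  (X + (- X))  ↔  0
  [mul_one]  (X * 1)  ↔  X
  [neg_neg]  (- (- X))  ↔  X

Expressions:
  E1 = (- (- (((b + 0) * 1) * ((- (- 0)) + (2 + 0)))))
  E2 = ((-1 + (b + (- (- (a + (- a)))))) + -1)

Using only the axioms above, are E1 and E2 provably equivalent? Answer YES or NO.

Every axiom is a valid identity, so a rewrite proof would force E1 and E2 to agree under every assignment.
At a=0, b=0: E1 = 0 but E2 = -2; they differ, so no derivation exists.

NO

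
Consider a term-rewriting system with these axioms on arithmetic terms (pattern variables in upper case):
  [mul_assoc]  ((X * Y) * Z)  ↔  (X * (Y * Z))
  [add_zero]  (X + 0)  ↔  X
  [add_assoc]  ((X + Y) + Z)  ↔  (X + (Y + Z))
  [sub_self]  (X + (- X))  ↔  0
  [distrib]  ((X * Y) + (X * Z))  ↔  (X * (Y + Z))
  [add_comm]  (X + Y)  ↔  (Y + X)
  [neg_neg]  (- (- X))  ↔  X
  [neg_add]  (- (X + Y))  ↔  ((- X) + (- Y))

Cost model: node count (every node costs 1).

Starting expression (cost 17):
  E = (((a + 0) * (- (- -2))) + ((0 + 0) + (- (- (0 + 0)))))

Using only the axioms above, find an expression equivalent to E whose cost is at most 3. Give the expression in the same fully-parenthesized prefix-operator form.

(1) (- (- (0 + 0)))  =[neg_neg →]=  (0 + 0)    ⊢ (((a + 0) * (- (- -2))) + ((0 + 0) + (0 + 0)))
(2) (0 + 0)  =[add_zero →]=  0    ⊢ (((a + 0) * (- (- -2))) + (0 + (0 + 0)))
(3) (a + 0)  =[add_zero →]=  a    ⊢ ((a * (- (- -2))) + (0 + (0 + 0)))
(4) (0 + 0)  =[add_zero →]=  0    ⊢ ((a * (- (- -2))) + (0 + 0))
(5) (0 + 0)  =[add_zero →]=  0    ⊢ ((a * (- (- -2))) + 0)
(6) ((a * (- (- -2))) + 0)  =[add_zero →]=  (a * (- (- -2)))
(7) (- (- -2))  =[neg_neg →]=  -2    ⊢ cost 3, within 3

(a * -2)   [cost 3]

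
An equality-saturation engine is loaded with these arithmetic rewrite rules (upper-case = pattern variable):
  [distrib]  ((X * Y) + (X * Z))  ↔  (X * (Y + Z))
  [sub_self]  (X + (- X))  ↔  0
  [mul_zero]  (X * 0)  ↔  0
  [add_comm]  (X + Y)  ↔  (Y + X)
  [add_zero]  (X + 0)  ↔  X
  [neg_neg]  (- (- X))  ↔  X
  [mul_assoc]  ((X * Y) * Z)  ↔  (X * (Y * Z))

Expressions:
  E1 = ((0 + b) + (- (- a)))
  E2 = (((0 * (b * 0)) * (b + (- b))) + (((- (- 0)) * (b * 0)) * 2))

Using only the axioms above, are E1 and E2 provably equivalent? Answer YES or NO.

Every axiom is a valid identity, so a rewrite proof would force E1 and E2 to agree under every assignment.
At a=0, b=1: E1 = 1 but E2 = 0; they differ, so no derivation exists.

NO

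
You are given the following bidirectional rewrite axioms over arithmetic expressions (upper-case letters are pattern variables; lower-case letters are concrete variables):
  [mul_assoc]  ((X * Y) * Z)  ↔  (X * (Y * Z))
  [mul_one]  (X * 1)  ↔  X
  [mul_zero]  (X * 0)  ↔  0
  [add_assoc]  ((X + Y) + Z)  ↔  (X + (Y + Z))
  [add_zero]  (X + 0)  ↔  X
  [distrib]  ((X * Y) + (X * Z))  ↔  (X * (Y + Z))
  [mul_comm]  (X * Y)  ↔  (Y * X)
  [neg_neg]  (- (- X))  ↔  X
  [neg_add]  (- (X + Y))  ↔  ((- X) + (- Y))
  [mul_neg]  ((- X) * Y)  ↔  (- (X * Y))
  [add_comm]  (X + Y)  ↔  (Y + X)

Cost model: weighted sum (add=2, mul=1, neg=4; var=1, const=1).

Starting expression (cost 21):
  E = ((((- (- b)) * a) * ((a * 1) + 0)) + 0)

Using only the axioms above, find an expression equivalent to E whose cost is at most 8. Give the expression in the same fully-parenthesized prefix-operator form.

(1) (a * 1)  =[mul_one →]=  a    ⊢ ((((- (- b)) * a) * (a + 0)) + 0)
(2) (- (- b))  =[neg_neg →]=  b    ⊢ (((b * a) * (a + 0)) + 0)
(3) (((b * a) * (a + 0)) + 0)  =[add_zero →]=  ((b * a) * (a + 0))    ⊢ cost 8, within 8

((b * a) * (a + 0))   [cost 8]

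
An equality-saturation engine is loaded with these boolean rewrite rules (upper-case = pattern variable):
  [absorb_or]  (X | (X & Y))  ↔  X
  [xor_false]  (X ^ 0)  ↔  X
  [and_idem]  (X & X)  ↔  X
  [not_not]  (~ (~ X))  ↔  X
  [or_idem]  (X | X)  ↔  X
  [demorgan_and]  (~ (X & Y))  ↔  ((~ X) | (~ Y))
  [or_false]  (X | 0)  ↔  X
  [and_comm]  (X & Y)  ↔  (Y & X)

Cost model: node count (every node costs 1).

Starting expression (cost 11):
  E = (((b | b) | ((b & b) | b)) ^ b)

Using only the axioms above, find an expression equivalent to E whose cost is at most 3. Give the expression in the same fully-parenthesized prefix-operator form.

1. [and_idem →] (b & b)  →  b;  E = (((b | b) | (b | b)) ^ b)
2. [or_idem →] ((b | b) | (b | b))  →  (b | b);  E = ((b | b) ^ b)
3. [or_idem →] (b | b)  →  b;  cost 3 ≤ 3, done

(b ^ b)   [cost 3]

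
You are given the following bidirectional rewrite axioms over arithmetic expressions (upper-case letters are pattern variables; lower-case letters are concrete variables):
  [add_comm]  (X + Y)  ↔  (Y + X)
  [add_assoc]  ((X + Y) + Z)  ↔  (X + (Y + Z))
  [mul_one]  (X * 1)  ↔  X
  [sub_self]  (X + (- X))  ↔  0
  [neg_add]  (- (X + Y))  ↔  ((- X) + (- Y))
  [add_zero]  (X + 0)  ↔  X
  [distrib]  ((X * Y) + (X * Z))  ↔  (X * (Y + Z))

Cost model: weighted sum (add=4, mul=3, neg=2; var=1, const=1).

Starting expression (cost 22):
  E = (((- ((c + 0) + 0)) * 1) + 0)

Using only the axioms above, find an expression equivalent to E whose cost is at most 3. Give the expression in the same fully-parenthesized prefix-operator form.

1. [mul_one →] ((- ((c + 0) + 0)) * 1)  →  (- ((c + 0) + 0));  E = ((- ((c + 0) + 0)) + 0)
2. [add_zero →] (c + 0)  →  c;  E = ((- (c + 0)) + 0)
3. [add_zero →] (c + 0)  →  c;  E = ((- c) + 0)
4. [add_zero →] ((- c) + 0)  →  (- c);  cost 3 ≤ 3, done

(- c)   [cost 3]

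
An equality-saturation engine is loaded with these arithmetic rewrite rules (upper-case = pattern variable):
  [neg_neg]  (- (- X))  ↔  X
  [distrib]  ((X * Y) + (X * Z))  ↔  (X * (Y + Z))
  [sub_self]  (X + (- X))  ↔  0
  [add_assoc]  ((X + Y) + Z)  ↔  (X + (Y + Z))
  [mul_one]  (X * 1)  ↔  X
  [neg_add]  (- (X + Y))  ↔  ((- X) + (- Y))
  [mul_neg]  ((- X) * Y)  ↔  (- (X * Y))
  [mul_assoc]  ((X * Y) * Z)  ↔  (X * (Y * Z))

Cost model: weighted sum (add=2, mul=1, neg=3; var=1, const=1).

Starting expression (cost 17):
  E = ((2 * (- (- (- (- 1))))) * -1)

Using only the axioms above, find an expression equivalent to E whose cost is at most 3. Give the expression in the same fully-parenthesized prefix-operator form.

(2 * -1)   [cost 3]

(1) (- (- 1))  =[neg_neg →]=  1    ⊢ ((2 * (- (- 1))) * -1)
(2) (- (- 1))  =[neg_neg →]=  1    ⊢ ((2 * 1) * -1)
(3) (2 * 1)  =[mul_one →]=  2    ⊢ cost 3, within 3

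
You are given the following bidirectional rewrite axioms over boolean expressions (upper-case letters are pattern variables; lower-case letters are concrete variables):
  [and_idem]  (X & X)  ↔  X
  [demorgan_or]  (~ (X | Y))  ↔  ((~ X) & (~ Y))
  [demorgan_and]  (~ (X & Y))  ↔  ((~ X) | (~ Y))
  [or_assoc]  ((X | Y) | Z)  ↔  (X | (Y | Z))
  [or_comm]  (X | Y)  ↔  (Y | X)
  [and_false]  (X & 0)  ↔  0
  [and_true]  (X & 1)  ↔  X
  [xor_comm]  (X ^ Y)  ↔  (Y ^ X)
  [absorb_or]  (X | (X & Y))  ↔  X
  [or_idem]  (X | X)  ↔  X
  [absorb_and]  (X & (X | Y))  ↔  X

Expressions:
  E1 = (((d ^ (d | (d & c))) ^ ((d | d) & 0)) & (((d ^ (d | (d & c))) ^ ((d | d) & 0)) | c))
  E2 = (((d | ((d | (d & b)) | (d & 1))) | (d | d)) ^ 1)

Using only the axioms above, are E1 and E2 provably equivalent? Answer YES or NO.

Every axiom is a valid identity, so a rewrite proof would force E1 and E2 to agree under every assignment.
At b=0, c=0, d=0: E1 = 0 but E2 = 1; they differ, so no derivation exists.

NO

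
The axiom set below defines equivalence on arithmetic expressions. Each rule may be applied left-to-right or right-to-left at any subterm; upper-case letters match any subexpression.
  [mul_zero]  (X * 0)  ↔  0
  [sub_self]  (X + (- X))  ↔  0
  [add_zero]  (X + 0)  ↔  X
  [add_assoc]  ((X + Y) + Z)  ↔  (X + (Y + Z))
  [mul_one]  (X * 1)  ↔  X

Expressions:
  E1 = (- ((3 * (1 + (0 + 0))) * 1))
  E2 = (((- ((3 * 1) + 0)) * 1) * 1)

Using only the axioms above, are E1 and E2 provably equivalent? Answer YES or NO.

YES

1. [add_zero →] (0 + 0)  →  0;  E1 = (- ((3 * (1 + 0)) * 1))
2. [add_zero →] (1 + 0)  →  1;  E1 = (- ((3 * 1) * 1))
3. [mul_one →] (3 * 1)  →  3;  E1 = (- (3 * 1))
4. [mul_one ←] (- (3 * 1))  →  ((- (3 * 1)) * 1)
5. [add_zero ←] (3 * 1)  →  ((3 * 1) + 0);  E1 = ((- ((3 * 1) + 0)) * 1)
6. [mul_one ←] (- ((3 * 1) + 0))  →  ((- ((3 * 1) + 0)) * 1);  this is E2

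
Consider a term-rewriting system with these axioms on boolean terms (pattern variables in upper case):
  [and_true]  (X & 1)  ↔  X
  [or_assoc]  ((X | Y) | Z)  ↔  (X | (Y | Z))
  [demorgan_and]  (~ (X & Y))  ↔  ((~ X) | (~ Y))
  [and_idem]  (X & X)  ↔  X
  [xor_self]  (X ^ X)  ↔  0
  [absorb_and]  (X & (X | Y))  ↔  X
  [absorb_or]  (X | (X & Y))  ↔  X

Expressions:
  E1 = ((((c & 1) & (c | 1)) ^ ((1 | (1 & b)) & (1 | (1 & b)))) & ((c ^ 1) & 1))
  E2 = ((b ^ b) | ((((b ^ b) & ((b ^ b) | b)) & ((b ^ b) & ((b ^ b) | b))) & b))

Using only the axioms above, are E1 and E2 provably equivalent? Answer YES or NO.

Every axiom is a valid identity, so a rewrite proof would force E1 and E2 to agree under every assignment.
At b=0, c=0: E1 = 1 but E2 = 0; they differ, so no derivation exists.

NO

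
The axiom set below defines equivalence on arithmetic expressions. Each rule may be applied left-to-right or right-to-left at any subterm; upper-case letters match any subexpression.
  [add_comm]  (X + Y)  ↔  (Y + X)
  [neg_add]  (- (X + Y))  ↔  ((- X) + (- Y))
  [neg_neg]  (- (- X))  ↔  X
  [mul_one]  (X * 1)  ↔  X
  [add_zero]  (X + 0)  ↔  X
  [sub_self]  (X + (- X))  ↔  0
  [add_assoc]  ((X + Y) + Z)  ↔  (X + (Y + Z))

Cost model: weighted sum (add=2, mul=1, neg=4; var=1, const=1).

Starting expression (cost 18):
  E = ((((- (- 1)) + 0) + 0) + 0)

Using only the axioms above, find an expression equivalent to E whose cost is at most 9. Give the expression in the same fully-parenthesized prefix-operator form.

(- (- 1))   [cost 9]

(1) ((- (- 1)) + 0)  =[add_zero →]=  (- (- 1))    ⊢ (((- (- 1)) + 0) + 0)
(2) (((- (- 1)) + 0) + 0)  =[add_zero →]=  ((- (- 1)) + 0)
(3) ((- (- 1)) + 0)  =[add_zero →]=  (- (- 1))    ⊢ cost 9, within 9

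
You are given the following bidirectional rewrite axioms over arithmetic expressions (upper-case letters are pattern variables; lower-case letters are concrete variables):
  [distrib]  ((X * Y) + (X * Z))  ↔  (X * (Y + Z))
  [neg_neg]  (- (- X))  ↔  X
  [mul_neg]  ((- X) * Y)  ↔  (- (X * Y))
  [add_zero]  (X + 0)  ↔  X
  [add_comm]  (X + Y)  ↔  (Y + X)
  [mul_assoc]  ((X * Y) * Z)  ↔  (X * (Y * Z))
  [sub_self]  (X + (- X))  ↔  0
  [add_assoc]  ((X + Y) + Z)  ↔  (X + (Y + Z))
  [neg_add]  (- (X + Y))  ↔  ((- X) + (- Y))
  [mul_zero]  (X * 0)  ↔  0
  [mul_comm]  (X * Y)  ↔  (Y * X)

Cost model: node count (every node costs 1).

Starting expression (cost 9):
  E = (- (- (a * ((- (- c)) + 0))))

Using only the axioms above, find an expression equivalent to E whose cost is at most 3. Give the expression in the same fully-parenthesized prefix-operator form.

(a * c)   [cost 3]

step 1: add_zero (→) rewrites ((- (- c)) + 0) into (- (- c)), now (- (- (a * (- (- c)))))
step 2: neg_neg (→) rewrites (- (- c)) into c, now (- (- (a * c)))
step 3: neg_neg (→) rewrites (- (- (a * c))) into (a * c), reaching cost 3 (bound 3)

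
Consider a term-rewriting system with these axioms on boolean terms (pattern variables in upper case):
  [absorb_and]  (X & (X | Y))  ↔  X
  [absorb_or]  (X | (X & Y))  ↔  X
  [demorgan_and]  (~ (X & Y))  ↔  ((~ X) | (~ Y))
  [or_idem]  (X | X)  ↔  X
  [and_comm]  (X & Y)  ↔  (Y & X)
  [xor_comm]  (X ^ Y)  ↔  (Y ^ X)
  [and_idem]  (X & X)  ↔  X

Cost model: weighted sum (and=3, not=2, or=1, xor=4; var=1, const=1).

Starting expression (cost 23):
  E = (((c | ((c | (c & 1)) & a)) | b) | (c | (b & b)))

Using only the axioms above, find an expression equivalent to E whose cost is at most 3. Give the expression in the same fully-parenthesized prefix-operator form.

1. [absorb_or →] (c | (c & 1))  →  c;  E = (((c | (c & a)) | b) | (c | (b & b)))
2. [absorb_or →] (c | (c & a))  →  c;  E = ((c | b) | (c | (b & b)))
3. [and_idem →] (b & b)  →  b;  E = ((c | b) | (c | b))
4. [or_idem →] ((c | b) | (c | b))  →  (c | b);  cost 3 ≤ 3, done

(c | b)   [cost 3]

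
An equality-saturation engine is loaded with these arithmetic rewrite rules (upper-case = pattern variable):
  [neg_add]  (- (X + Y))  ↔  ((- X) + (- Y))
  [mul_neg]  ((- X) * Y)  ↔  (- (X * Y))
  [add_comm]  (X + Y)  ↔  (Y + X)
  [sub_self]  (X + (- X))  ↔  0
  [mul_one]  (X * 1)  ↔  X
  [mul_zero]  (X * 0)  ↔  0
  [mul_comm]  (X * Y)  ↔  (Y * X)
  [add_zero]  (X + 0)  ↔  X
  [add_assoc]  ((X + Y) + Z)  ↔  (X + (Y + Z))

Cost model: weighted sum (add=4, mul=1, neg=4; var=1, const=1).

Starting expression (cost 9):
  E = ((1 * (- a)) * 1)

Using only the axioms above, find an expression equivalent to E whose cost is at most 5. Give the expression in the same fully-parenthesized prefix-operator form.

step 1: mul_comm (→) rewrites (1 * (- a)) into ((- a) * 1), now (((- a) * 1) * 1)
step 2: mul_one (→) rewrites ((- a) * 1) into (- a), now ((- a) * 1)
step 3: mul_one (→) rewrites ((- a) * 1) into (- a), reaching cost 5 (bound 5)

(- a)   [cost 5]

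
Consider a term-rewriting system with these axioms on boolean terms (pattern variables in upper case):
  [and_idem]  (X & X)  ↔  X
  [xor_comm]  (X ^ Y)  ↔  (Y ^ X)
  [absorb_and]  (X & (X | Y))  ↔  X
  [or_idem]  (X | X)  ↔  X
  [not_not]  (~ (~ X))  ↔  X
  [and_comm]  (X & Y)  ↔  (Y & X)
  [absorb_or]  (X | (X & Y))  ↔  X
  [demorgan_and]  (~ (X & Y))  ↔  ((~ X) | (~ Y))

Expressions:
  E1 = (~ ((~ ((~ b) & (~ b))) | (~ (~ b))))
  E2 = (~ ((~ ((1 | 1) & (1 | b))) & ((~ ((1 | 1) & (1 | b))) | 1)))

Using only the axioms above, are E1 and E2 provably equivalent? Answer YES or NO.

NO

All listed rules preserve value, hence provable equivalence implies equal values everywhere; look for a separating assignment.
b=1 gives E1 ↦ 0, E2 ↦ 1; values differ ⇒ not provably equivalent.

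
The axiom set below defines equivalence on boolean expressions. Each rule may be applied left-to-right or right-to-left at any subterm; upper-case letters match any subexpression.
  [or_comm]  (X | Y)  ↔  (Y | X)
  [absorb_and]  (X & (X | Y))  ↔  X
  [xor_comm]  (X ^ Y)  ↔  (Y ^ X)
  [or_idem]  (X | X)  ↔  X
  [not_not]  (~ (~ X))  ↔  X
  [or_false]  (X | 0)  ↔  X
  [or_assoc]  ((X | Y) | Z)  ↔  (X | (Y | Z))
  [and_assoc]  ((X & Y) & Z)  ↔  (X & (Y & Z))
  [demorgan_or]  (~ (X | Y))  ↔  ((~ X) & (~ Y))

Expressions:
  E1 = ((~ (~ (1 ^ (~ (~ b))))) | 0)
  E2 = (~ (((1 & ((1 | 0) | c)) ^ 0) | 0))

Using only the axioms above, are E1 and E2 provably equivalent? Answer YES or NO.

Every axiom is a valid identity, so a rewrite proof would force E1 and E2 to agree under every assignment.
At b=0, c=0: E1 = 1 but E2 = 0; they differ, so no derivation exists.

NO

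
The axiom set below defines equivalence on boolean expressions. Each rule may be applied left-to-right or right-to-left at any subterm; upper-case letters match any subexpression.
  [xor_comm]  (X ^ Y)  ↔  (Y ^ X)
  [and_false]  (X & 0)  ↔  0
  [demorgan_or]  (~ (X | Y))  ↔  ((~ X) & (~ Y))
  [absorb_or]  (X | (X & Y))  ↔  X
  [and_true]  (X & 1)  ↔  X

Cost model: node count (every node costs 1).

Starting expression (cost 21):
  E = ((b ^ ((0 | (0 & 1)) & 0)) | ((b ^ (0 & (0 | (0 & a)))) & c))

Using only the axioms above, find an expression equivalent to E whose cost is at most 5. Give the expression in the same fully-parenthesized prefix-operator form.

1. [absorb_or →] (0 | (0 & a))  →  0;  E = ((b ^ ((0 | (0 & 1)) & 0)) | ((b ^ (0 & 0)) & c))
2. [absorb_or →] (0 | (0 & 1))  →  0;  E = ((b ^ (0 & 0)) | ((b ^ (0 & 0)) & c))
3. [absorb_or →] ((b ^ (0 & 0)) | ((b ^ (0 & 0)) & c))  →  (b ^ (0 & 0));  cost 5 ≤ 5, done

(b ^ (0 & 0))   [cost 5]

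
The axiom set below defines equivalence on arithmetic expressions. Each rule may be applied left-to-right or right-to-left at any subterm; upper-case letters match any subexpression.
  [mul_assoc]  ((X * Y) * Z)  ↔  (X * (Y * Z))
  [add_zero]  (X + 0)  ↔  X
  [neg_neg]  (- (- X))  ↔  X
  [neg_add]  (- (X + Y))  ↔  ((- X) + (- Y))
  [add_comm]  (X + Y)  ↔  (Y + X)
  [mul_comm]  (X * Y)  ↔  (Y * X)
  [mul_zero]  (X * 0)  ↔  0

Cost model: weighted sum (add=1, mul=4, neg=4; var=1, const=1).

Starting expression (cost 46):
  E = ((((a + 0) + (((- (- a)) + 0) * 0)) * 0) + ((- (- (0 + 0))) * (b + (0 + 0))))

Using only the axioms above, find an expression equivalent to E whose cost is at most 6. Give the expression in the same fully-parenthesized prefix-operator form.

step 1: neg_neg (→) rewrites (- (- a)) into a, now ((((a + 0) + ((a + 0) * 0)) * 0) + ((- (- (0 + 0))) * (b + (0 + 0))))
step 2: neg_neg (→) rewrites (- (- (0 + 0))) into (0 + 0), now ((((a + 0) + ((a + 0) * 0)) * 0) + ((0 + 0) * (b + (0 + 0))))
step 3: add_zero (→) rewrites (a + 0) into a, now ((((a + 0) + (a * 0)) * 0) + ((0 + 0) * (b + (0 + 0))))
step 4: add_zero (→) rewrites (0 + 0) into 0, now ((((a + 0) + (a * 0)) * 0) + (0 * (b + (0 + 0))))
step 5: mul_zero (→) rewrites (a * 0) into 0, now ((((a + 0) + 0) * 0) + (0 * (b + (0 + 0))))
step 6: add_zero (→) rewrites (a + 0) into a, now (((a + 0) * 0) + (0 * (b + (0 + 0))))
step 7: add_zero (→) rewrites (0 + 0) into 0, now (((a + 0) * 0) + (0 * (b + 0)))
step 8: add_zero (→) rewrites (a + 0) into a, now ((a * 0) + (0 * (b + 0)))
step 9: mul_zero (→) rewrites (a * 0) into 0, now (0 + (0 * (b + 0)))
step 10: add_comm (→) rewrites (0 + (0 * (b + 0))) into ((0 * (b + 0)) + 0)
step 11: add_zero (→) rewrites (b + 0) into b, now ((0 * b) + 0)
step 12: add_zero (→) rewrites ((0 * b) + 0) into (0 * b), reaching cost 6 (bound 6)

(0 * b)   [cost 6]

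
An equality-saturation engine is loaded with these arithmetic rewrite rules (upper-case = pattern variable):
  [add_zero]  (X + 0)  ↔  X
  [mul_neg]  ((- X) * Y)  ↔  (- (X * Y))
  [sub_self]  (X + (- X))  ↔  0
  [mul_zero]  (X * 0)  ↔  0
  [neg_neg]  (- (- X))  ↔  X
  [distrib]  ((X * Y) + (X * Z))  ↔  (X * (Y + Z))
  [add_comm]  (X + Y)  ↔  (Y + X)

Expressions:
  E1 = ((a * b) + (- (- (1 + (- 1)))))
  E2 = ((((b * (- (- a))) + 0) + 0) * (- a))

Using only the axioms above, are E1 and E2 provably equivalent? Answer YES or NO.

Every axiom is a valid identity, so a rewrite proof would force E1 and E2 to agree under every assignment.
At a=1, b=1: E1 = 1 but E2 = -1; they differ, so no derivation exists.

NO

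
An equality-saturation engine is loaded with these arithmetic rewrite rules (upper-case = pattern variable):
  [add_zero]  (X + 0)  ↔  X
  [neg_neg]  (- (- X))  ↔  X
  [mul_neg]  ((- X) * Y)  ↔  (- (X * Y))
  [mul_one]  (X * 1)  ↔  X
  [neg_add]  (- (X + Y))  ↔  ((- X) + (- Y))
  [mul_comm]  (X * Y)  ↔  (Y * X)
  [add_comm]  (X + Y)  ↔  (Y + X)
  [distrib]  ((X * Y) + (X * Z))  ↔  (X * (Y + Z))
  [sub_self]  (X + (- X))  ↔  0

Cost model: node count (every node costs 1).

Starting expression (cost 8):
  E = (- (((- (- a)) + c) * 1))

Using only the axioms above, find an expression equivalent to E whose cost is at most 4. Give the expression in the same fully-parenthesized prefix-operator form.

(- (c + a))   [cost 4]

1. [add_comm →] ((- (- a)) + c)  →  (c + (- (- a)));  E = (- ((c + (- (- a))) * 1))
2. [mul_one →] ((c + (- (- a))) * 1)  →  (c + (- (- a)));  E = (- (c + (- (- a))))
3. [neg_neg →] (- (- a))  →  a;  cost 4 ≤ 4, done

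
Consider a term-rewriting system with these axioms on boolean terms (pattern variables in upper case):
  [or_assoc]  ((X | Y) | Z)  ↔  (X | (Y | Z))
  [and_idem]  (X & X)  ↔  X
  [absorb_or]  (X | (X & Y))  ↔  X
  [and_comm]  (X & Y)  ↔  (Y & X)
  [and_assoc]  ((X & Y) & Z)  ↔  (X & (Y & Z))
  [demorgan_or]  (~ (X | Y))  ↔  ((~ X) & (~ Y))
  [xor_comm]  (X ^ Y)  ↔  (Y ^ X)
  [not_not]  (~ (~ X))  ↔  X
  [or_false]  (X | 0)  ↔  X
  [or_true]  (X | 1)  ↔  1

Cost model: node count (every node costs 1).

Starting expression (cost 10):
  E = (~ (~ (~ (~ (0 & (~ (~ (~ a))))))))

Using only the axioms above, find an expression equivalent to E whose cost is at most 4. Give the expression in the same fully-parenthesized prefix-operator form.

1. [not_not →] (~ (~ (~ a)))  →  (~ a);  E = (~ (~ (~ (~ (0 & (~ a))))))
2. [not_not →] (~ (~ (~ (0 & (~ a)))))  →  (~ (0 & (~ a)));  E = (~ (~ (0 & (~ a))))
3. [not_not →] (~ (~ (0 & (~ a))))  →  (0 & (~ a));  cost 4 ≤ 4, done

(0 & (~ a))   [cost 4]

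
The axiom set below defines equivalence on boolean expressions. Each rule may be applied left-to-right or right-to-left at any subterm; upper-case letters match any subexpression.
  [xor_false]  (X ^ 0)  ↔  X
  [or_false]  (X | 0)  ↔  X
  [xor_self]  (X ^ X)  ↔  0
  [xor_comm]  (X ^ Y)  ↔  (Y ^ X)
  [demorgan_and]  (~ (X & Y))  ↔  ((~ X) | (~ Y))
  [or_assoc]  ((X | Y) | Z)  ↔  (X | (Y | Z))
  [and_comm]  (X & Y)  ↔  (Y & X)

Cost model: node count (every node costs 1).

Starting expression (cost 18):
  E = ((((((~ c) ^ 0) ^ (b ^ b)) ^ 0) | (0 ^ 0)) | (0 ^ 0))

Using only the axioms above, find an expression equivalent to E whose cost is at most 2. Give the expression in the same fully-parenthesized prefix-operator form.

(~ c)   [cost 2]

(1) ((~ c) ^ 0)  =[xor_false →]=  (~ c)    ⊢ (((((~ c) ^ (b ^ b)) ^ 0) | (0 ^ 0)) | (0 ^ 0))
(2) (((~ c) ^ (b ^ b)) ^ 0)  =[xor_false →]=  ((~ c) ^ (b ^ b))    ⊢ ((((~ c) ^ (b ^ b)) | (0 ^ 0)) | (0 ^ 0))
(3) (0 ^ 0)  =[xor_false →]=  0    ⊢ ((((~ c) ^ (b ^ b)) | 0) | (0 ^ 0))
(4) (b ^ b)  =[xor_self →]=  0    ⊢ ((((~ c) ^ 0) | 0) | (0 ^ 0))
(5) ((~ c) ^ 0)  =[xor_false →]=  (~ c)    ⊢ (((~ c) | 0) | (0 ^ 0))
(6) ((~ c) | 0)  =[or_false →]=  (~ c)    ⊢ ((~ c) | (0 ^ 0))
(7) (0 ^ 0)  =[xor_false →]=  0    ⊢ ((~ c) | 0)
(8) ((~ c) | 0)  =[or_false →]=  (~ c)    ⊢ cost 2, within 2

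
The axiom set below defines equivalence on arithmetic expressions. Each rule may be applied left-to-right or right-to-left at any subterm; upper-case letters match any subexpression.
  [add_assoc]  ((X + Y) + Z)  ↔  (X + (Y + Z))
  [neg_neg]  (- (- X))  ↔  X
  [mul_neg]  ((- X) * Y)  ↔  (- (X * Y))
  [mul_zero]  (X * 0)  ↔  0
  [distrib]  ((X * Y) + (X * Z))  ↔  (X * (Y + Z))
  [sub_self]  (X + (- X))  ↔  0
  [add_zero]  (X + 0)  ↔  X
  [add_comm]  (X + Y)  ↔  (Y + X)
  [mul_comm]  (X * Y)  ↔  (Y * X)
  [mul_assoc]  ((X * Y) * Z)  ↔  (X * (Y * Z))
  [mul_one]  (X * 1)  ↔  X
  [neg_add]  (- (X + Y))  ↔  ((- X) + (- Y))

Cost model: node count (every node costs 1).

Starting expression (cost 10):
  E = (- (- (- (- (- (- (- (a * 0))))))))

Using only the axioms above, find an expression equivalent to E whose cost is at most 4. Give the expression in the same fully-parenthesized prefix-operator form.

(- (a * 0))   [cost 4]

(1) (- (- (- (- (- (- (a * 0)))))))  =[neg_neg →]=  (- (- (- (- (a * 0)))))    ⊢ (- (- (- (- (- (a * 0))))))
(2) (- (- (- (a * 0))))  =[neg_neg →]=  (- (a * 0))    ⊢ (- (- (- (a * 0))))
(3) (- (- (- (a * 0))))  =[neg_neg →]=  (- (a * 0))    ⊢ cost 4, within 4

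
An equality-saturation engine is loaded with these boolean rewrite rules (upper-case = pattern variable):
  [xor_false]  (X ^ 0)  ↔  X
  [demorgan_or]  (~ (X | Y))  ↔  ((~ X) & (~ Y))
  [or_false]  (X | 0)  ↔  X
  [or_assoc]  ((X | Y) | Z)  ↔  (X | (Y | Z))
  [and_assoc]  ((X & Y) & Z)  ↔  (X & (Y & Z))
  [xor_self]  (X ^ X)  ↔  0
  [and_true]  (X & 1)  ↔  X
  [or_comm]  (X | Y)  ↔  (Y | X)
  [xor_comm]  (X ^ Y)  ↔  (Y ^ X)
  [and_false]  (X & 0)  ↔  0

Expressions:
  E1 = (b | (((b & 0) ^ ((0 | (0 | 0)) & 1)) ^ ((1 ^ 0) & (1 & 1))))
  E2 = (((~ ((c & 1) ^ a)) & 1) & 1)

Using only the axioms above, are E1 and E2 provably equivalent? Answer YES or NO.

NO

The axioms are sound identities: if E1 ↔* E2 then E1 and E2 evaluate identically under any assignment.
Under a=0, b=0, c=1: E1 evaluates to 1, E2 to 0. Distinct ⇒ no rewrite sequence connects them.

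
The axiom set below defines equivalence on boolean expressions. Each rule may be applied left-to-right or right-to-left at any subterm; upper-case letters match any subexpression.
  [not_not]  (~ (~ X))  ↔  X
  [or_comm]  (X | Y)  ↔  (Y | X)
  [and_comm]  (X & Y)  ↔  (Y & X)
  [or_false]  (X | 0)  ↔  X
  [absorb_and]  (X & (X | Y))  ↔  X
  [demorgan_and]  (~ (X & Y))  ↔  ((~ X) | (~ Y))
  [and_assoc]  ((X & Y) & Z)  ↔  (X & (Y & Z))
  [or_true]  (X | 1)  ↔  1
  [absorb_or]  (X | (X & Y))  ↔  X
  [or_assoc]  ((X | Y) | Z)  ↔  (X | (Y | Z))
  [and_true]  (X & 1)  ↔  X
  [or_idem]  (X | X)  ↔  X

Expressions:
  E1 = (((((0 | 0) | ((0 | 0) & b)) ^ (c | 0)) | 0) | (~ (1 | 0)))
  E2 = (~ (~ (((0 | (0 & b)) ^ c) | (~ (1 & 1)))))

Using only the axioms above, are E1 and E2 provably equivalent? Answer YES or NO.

1. [absorb_or →] ((0 | 0) | ((0 | 0) & b))  →  (0 | 0);  E1 = ((((0 | 0) ^ (c | 0)) | 0) | (~ (1 | 0)))
2. [or_false →] (1 | 0)  →  1;  E1 = ((((0 | 0) ^ (c | 0)) | 0) | (~ 1))
3. [or_false →] (((0 | 0) ^ (c | 0)) | 0)  →  ((0 | 0) ^ (c | 0));  E1 = (((0 | 0) ^ (c | 0)) | (~ 1))
4. [or_idem →] (0 | 0)  →  0;  E1 = ((0 ^ (c | 0)) | (~ 1))
5. [or_false →] (c | 0)  →  c;  E1 = ((0 ^ c) | (~ 1))
6. [not_not ←] ((0 ^ c) | (~ 1))  →  (~ (~ ((0 ^ c) | (~ 1))))
7. [absorb_or ←] 0  →  (0 | (0 & b));  E1 = (~ (~ (((0 | (0 & b)) ^ c) | (~ 1))))
8. [and_true ←] 1  →  (1 & 1);  this is E2

YES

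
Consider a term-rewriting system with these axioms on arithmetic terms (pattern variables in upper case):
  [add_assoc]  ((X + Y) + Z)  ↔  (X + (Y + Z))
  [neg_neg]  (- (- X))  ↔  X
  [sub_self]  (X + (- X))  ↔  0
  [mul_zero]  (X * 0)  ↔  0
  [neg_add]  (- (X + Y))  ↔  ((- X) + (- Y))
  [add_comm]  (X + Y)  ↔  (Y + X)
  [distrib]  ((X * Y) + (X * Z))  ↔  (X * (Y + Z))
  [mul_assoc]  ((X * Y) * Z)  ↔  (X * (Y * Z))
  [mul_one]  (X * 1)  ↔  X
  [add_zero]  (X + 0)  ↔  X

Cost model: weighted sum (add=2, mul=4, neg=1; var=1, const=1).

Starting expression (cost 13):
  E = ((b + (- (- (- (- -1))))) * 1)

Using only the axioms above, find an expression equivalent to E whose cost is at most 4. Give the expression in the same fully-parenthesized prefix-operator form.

(b + -1)   [cost 4]

step 1: neg_neg (→) rewrites (- (- (- -1))) into (- -1), now ((b + (- (- -1))) * 1)
step 2: neg_neg (→) rewrites (- (- -1)) into -1, now ((b + -1) * 1)
step 3: mul_one (→) rewrites ((b + -1) * 1) into (b + -1), reaching cost 4 (bound 4)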